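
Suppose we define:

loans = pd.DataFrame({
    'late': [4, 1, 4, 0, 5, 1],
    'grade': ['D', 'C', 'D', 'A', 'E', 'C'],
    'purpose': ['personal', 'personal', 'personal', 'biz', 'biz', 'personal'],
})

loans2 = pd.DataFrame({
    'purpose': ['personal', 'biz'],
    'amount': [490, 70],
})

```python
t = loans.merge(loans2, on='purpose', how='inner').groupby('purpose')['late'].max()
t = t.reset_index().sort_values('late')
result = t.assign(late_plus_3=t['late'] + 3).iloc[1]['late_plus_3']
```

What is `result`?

merge on 'purpose' (how='inner') → 6 rows:
   late grade   purpose  amount
0     4     D  personal     490
1     1     C  personal     490
2     4     D  personal     490
3     0     A       biz      70
4     5     E       biz      70
5     1     C  personal     490
group by purpose, max of late:
purpose
biz         5
personal    4
Name: late, dtype: int64
reset_index():
    purpose  late
0       biz     5
1  personal     4
sort by late:
    purpose  late
1  personal     4
0       biz     5
add column late_plus_3 = t['late'] + 3:
    purpose  late  late_plus_3
1  personal     4            7
0       biz     5            8
So iloc[1]['late_plus_3'] = 8.

8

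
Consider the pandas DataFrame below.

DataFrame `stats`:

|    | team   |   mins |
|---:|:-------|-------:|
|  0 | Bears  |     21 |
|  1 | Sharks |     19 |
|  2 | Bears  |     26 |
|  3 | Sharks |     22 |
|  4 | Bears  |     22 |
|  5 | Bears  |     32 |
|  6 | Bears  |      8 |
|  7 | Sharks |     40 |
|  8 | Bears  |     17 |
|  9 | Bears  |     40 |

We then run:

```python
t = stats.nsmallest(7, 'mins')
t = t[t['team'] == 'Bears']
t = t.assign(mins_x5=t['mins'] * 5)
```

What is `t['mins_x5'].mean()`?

94.0

take 7 rows with smallest mins:
     team  mins
6   Bears     8
8   Bears    17
1  Sharks    19
0   Bears    21
3  Sharks    22
4   Bears    22
2   Bears    26
filter rows where team == 'Bears':
    team  mins
6  Bears     8
8  Bears    17
0  Bears    21
4  Bears    22
2  Bears    26
add column mins_x5 = t['mins'] * 5:
    team  mins  mins_x5
6  Bears     8       40
8  Bears    17       85
0  Bears    21      105
4  Bears    22      110
2  Bears    26      130
So mean() = 94.0.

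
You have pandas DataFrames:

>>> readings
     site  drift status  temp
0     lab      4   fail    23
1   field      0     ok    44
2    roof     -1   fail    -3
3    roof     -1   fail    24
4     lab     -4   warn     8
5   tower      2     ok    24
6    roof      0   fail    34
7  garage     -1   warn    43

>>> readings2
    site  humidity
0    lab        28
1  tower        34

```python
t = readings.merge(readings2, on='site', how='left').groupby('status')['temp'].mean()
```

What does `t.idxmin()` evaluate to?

merge on 'site' (how='left') → 8 rows:
     site  drift status  temp  humidity
0     lab      4   fail    23      28.0
1   field      0     ok    44       NaN
2    roof     -1   fail    -3       NaN
3    roof     -1   fail    24       NaN
4     lab     -4   warn     8      28.0
5   tower      2     ok    24      34.0
6    roof      0   fail    34       NaN
7  garage     -1   warn    43       NaN
group by status, mean of temp:
status
fail    19.5
ok      34.0
warn    25.5
Name: temp, dtype: float64
Reading off the label with the smallest value, we get fail.

fail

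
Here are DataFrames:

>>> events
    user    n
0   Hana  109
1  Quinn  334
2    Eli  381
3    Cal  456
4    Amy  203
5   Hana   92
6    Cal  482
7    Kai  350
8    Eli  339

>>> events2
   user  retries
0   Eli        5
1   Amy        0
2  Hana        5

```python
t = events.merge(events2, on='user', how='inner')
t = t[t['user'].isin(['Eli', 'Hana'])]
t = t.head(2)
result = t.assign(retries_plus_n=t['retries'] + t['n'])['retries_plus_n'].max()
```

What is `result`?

merge on 'user' (how='inner') → 5 rows:
   user    n  retries
0  Hana  109        5
1   Eli  381        5
2   Amy  203        0
3  Hana   92        5
4   Eli  339        5
filter rows where user in ['Eli', 'Hana']:
   user    n  retries
0  Hana  109        5
1   Eli  381        5
3  Hana   92        5
4   Eli  339        5
take first 2 rows:
   user    n  retries
0  Hana  109        5
1   Eli  381        5
add column retries_plus_n = t['retries'] + t['n']:
   user    n  retries  retries_plus_n
0  Hana  109        5             114
1   Eli  381        5             386
Reading off the max of column 'retries_plus_n', we get 386.

386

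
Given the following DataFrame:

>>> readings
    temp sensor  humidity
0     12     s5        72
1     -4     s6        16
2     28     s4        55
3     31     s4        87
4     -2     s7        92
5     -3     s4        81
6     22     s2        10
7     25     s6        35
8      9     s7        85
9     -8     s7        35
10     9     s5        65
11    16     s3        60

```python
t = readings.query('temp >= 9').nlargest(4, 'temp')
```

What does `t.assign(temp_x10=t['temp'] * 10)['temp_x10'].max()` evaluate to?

filter rows where temp >= 9:
    temp sensor  humidity
0     12     s5        72
2     28     s4        55
3     31     s4        87
6     22     s2        10
7     25     s6        35
8      9     s7        85
10     9     s5        65
11    16     s3        60
take 4 rows with largest temp:
   temp sensor  humidity
3    31     s4        87
2    28     s4        55
7    25     s6        35
6    22     s2        10
add column temp_x10 = t['temp'] * 10:
   temp sensor  humidity  temp_x10
3    31     s4        87       310
2    28     s4        55       280
7    25     s6        35       250
6    22     s2        10       220
Reading off the max of column 'temp_x10', we get 310.

310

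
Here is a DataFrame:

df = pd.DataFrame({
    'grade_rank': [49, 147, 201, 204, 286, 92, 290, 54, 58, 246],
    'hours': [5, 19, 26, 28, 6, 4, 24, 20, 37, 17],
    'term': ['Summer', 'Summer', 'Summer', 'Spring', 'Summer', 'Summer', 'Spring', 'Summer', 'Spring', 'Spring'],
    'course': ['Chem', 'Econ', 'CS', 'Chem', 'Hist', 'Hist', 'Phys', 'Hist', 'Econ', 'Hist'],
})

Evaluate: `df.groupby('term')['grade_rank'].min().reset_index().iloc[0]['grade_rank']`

group by term, min of grade_rank:
term
Spring    58
Summer    49
Name: grade_rank, dtype: int64
reset_index():
     term  grade_rank
0  Spring          58
1  Summer          49
Then the value at position 0, column 'grade_rank': 58

58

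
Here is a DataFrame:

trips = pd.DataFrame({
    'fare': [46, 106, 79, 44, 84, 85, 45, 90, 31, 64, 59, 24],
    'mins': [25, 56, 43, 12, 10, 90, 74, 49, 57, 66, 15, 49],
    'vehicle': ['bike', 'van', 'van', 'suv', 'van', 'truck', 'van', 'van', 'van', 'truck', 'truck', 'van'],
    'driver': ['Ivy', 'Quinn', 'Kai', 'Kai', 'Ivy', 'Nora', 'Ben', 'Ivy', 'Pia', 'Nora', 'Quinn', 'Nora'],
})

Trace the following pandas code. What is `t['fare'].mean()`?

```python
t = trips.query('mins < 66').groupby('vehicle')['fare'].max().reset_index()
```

63.75

filter rows where mins < 66:
    fare  mins vehicle driver
0     46    25    bike    Ivy
1    106    56     van  Quinn
2     79    43     van    Kai
3     44    12     suv    Kai
4     84    10     van    Ivy
7     90    49     van    Ivy
8     31    57     van    Pia
10    59    15   truck  Quinn
11    24    49     van   Nora
group by vehicle, max of fare:
vehicle
bike      46
suv       44
truck     59
van      106
Name: fare, dtype: int64
reset_index():
  vehicle  fare
0    bike    46
1     suv    44
2   truck    59
3     van   106
The mean of column 'fare' is 63.75.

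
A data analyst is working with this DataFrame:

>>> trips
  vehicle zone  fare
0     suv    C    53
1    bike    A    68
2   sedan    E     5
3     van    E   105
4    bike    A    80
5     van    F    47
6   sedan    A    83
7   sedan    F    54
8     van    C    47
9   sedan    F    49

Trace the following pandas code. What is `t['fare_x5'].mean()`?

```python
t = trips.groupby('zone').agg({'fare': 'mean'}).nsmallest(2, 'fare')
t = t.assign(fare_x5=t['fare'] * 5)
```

group by zone, mean of fare:
      fare
zone      
A     77.0
C     50.0
E     55.0
F     50.0
take 2 rows with smallest fare:
      fare
zone      
C     50.0
F     50.0
add column fare_x5 = t['fare'] * 5:
      fare  fare_x5
zone               
C     50.0    250.0
F     50.0    250.0
The mean of column 'fare_x5' is 250.0.

250.0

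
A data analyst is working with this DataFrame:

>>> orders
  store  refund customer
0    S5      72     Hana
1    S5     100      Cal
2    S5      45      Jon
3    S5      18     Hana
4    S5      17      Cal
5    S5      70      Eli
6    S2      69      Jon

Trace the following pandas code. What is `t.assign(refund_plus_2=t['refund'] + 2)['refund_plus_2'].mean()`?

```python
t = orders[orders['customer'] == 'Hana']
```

filter rows where customer == 'Hana':
  store  refund customer
0    S5      72     Hana
3    S5      18     Hana
add column refund_plus_2 = t['refund'] + 2:
  store  refund customer  refund_plus_2
0    S5      72     Hana             74
3    S5      18     Hana             20
mean of column 'refund_plus_2' → 47.0

47.0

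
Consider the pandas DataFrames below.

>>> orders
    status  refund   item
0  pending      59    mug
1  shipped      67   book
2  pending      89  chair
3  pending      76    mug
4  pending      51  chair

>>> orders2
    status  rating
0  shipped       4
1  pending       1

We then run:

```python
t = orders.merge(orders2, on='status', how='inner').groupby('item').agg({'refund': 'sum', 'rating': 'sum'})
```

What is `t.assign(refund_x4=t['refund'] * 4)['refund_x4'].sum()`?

1368

merge on 'status' (how='inner') → 5 rows:
    status  refund   item  rating
0  pending      59    mug       1
1  shipped      67   book       4
2  pending      89  chair       1
3  pending      76    mug       1
4  pending      51  chair       1
group by item: sum(refund), sum(rating):
       refund  rating
item                 
book       67       4
chair     140       2
mug       135       2
add column refund_x4 = t['refund'] * 4:
       refund  rating  refund_x4
item                            
book       67       4        268
chair     140       2        560
mug       135       2        540
So sum() = 1368.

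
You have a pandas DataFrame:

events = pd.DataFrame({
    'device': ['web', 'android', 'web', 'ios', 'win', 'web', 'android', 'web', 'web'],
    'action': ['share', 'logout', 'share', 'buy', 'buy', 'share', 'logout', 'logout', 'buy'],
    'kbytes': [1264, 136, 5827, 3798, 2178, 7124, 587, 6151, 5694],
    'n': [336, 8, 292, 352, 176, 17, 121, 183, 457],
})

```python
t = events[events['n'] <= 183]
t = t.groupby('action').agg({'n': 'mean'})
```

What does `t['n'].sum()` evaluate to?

filter rows where n <= 183:
    device  action  kbytes    n
1  android  logout     136    8
4      win     buy    2178  176
5      web   share    7124   17
6  android  logout     587  121
7      web  logout    6151  183
group by action, mean of n:
            n
action       
buy     176.0
logout  104.0
share    17.0
sum of column 'n' → 297.0

297.0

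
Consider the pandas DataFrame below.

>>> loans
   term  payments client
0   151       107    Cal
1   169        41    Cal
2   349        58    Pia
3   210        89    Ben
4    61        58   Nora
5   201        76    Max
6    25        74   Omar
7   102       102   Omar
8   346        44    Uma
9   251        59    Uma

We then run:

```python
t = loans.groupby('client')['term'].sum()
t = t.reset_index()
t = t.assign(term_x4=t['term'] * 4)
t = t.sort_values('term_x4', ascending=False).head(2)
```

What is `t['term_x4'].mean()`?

group by client, sum of term:
client
Ben     210
Cal     320
Max     201
Nora     61
Omar    127
Pia     349
Uma     597
Name: term, dtype: int64
reset_index():
  client  term
0    Ben   210
1    Cal   320
2    Max   201
3   Nora    61
4   Omar   127
5    Pia   349
6    Uma   597
add column term_x4 = t['term'] * 4:
  client  term  term_x4
0    Ben   210      840
1    Cal   320     1280
2    Max   201      804
3   Nora    61      244
4   Omar   127      508
5    Pia   349     1396
6    Uma   597     2388
sort by term_x4 descending:
  client  term  term_x4
6    Uma   597     2388
5    Pia   349     1396
1    Cal   320     1280
0    Ben   210      840
2    Max   201      804
4   Omar   127      508
3   Nora    61      244
take first 2 rows:
  client  term  term_x4
6    Uma   597     2388
5    Pia   349     1396
The mean of column 'term_x4' is 1892.0.

1892.0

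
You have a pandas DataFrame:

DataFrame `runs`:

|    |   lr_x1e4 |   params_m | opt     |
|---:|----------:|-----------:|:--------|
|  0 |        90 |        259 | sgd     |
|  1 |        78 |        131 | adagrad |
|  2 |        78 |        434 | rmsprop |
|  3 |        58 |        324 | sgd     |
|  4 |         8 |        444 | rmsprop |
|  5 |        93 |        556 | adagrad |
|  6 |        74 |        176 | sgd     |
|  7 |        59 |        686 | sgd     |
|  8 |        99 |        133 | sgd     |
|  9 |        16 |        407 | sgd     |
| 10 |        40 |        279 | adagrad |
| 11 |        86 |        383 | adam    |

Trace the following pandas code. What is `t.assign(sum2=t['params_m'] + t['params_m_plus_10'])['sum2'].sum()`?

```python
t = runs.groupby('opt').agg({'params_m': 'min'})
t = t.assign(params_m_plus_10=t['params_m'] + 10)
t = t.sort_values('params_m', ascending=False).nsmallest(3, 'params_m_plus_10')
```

group by opt, min of params_m:
         params_m
opt              
adagrad       131
adam          383
rmsprop       434
sgd           133
add column params_m_plus_10 = t['params_m'] + 10:
         params_m  params_m_plus_10
opt                                
adagrad       131               141
adam          383               393
rmsprop       434               444
sgd           133               143
sort by params_m descending:
         params_m  params_m_plus_10
opt                                
rmsprop       434               444
adam          383               393
sgd           133               143
adagrad       131               141
take 3 rows with smallest params_m_plus_10:
         params_m  params_m_plus_10
opt                                
adagrad       131               141
sgd           133               143
adam          383               393
add column sum2 = t['params_m'] + t['params_m_plus_10']:
         params_m  params_m_plus_10  sum2
opt                                      
adagrad       131               141   272
sgd           133               143   276
adam          383               393   776
So sum() = 1324.

1324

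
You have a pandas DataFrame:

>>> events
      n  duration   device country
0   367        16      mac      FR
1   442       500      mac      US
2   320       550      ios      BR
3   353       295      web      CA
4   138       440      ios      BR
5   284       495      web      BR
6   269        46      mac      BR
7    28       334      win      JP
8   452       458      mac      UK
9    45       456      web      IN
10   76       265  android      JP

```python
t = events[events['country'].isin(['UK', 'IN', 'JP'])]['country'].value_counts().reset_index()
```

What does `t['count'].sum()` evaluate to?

4

filter rows where country in ['UK', 'IN', 'JP']:
      n  duration   device country
7    28       334      win      JP
8   452       458      mac      UK
9    45       456      web      IN
10   76       265  android      JP
value_counts of country:
country
JP    2
UK    1
IN    1
Name: count, dtype: int64
reset_index():
  country  count
0      JP      2
1      UK      1
2      IN      1
Then the sum of column 'count': 4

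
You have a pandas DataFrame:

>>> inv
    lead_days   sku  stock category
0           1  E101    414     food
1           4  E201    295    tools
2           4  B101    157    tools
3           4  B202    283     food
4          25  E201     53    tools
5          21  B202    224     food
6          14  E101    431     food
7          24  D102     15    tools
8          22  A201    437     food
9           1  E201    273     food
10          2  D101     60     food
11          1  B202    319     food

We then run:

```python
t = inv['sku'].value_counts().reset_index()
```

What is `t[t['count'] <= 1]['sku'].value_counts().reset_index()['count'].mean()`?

value_counts of sku:
sku
E201    3
B202    3
E101    2
B101    1
D102    1
A201    1
D101    1
Name: count, dtype: int64
reset_index():
    sku  count
0  E201      3
1  B202      3
2  E101      2
3  B101      1
4  D102      1
5  A201      1
6  D101      1
filter rows where count <= 1:
    sku  count
3  B101      1
4  D102      1
5  A201      1
6  D101      1
value_counts of sku:
sku
B101    1
D102    1
A201    1
D101    1
Name: count, dtype: int64
reset_index():
    sku  count
0  B101      1
1  D102      1
2  A201      1
3  D101      1

1.0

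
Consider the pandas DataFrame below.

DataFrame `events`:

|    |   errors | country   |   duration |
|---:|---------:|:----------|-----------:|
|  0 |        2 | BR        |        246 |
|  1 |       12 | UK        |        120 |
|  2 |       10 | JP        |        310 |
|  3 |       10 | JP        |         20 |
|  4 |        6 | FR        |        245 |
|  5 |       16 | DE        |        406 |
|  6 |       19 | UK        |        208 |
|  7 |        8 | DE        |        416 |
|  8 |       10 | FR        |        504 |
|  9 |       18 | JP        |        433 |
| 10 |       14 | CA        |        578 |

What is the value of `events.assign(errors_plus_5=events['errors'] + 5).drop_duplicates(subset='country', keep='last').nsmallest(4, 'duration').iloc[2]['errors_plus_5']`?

add column errors_plus_5 = events['errors'] + 5:
    errors country  duration  errors_plus_5
0        2      BR       246              7
1       12      UK       120             17
2       10      JP       310             15
3       10      JP        20             15
4        6      FR       245             11
5       16      DE       406             21
6       19      UK       208             24
7        8      DE       416             13
8       10      FR       504             15
9       18      JP       433             23
10      14      CA       578             19
drop duplicate country (keep=last):
    errors country  duration  errors_plus_5
0        2      BR       246              7
6       19      UK       208             24
7        8      DE       416             13
8       10      FR       504             15
9       18      JP       433             23
10      14      CA       578             19
take 4 rows with smallest duration:
   errors country  duration  errors_plus_5
6      19      UK       208             24
0       2      BR       246              7
7       8      DE       416             13
9      18      JP       433             23
Then the value at position 2, column 'errors_plus_5': 13

13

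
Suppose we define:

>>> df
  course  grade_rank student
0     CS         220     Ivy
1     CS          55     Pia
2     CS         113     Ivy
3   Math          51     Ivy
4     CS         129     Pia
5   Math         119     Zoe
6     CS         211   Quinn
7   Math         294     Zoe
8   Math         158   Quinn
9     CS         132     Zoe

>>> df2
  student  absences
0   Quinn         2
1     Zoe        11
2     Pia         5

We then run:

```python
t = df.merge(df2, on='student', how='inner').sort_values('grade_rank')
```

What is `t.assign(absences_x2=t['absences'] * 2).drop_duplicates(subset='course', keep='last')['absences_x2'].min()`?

4

merge on 'student' (how='inner') → 7 rows:
  course  grade_rank student  absences
0     CS          55     Pia         5
1     CS         129     Pia         5
2   Math         119     Zoe        11
3     CS         211   Quinn         2
4   Math         294     Zoe        11
5   Math         158   Quinn         2
6     CS         132     Zoe        11
sort by grade_rank:
  course  grade_rank student  absences
0     CS          55     Pia         5
2   Math         119     Zoe        11
1     CS         129     Pia         5
6     CS         132     Zoe        11
5   Math         158   Quinn         2
3     CS         211   Quinn         2
4   Math         294     Zoe        11
add column absences_x2 = t['absences'] * 2:
  course  grade_rank student  absences  absences_x2
0     CS          55     Pia         5           10
2   Math         119     Zoe        11           22
1     CS         129     Pia         5           10
6     CS         132     Zoe        11           22
5   Math         158   Quinn         2            4
3     CS         211   Quinn         2            4
4   Math         294     Zoe        11           22
drop duplicate course (keep=last):
  course  grade_rank student  absences  absences_x2
3     CS         211   Quinn         2            4
4   Math         294     Zoe        11           22
The min of column 'absences_x2' is 4.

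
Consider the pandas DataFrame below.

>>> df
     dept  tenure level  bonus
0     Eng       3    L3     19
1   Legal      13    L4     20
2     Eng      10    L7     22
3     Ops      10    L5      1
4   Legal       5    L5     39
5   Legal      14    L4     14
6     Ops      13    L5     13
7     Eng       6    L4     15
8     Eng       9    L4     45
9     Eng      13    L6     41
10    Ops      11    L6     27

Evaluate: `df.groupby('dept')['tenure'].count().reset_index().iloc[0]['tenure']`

group by dept, count of tenure:
dept
Eng      5
Legal    3
Ops      3
Name: tenure, dtype: int64
reset_index():
    dept  tenure
0    Eng       5
1  Legal       3
2    Ops       3
Taking the value at position 0, column 'tenure' gives 5.

5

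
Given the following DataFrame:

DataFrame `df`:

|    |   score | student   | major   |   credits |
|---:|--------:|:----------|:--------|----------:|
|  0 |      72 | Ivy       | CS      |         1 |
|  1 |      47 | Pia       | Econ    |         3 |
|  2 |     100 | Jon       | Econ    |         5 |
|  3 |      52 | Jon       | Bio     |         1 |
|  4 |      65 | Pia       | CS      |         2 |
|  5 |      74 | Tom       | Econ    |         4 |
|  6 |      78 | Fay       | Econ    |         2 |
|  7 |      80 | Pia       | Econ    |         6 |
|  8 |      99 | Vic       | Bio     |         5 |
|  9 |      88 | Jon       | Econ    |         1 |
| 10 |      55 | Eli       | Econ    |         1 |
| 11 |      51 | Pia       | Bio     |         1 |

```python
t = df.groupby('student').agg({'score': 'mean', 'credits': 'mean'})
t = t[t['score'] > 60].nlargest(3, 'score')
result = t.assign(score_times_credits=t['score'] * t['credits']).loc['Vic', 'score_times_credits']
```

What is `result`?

495.0

group by student: mean(score), mean(credits):
         score   credits
student                 
Eli      55.00  1.000000
Fay      78.00  2.000000
Ivy      72.00  1.000000
Jon      80.00  2.333333
Pia      60.75  3.000000
Tom      74.00  4.000000
Vic      99.00  5.000000
filter rows where score > 60:
         score   credits
student                 
Fay      78.00  2.000000
Ivy      72.00  1.000000
Jon      80.00  2.333333
Pia      60.75  3.000000
Tom      74.00  4.000000
Vic      99.00  5.000000
take 3 rows with largest score:
         score   credits
student                 
Vic       99.0  5.000000
Jon       80.0  2.333333
Fay       78.0  2.000000
add column score_times_credits = t['score'] * t['credits']:
         score   credits  score_times_credits
student                                      
Vic       99.0  5.000000           495.000000
Jon       80.0  2.333333           186.666667
Fay       78.0  2.000000           156.000000
Reading off the value at row 'Vic', column 'score_times_credits', we get 495.0.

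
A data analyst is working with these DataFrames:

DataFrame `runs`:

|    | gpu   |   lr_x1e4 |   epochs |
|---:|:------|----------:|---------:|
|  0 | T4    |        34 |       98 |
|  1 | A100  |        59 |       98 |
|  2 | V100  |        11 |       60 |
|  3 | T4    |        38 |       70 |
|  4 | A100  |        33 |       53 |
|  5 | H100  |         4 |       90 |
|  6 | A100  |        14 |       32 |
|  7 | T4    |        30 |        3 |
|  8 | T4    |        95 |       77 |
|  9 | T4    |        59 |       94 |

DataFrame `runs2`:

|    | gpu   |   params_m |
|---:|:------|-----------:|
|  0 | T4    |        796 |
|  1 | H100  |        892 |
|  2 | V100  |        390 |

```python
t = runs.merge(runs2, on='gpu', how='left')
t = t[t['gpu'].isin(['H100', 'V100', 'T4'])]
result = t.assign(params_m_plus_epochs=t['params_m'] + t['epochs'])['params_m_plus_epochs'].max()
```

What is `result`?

merge on 'gpu' (how='left') → 10 rows:
    gpu  lr_x1e4  epochs  params_m
0    T4       34      98     796.0
1  A100       59      98       NaN
2  V100       11      60     390.0
3    T4       38      70     796.0
4  A100       33      53       NaN
5  H100        4      90     892.0
6  A100       14      32       NaN
7    T4       30       3     796.0
8    T4       95      77     796.0
9    T4       59      94     796.0
filter rows where gpu in ['H100', 'V100', 'T4']:
    gpu  lr_x1e4  epochs  params_m
0    T4       34      98     796.0
2  V100       11      60     390.0
3    T4       38      70     796.0
5  H100        4      90     892.0
7    T4       30       3     796.0
8    T4       95      77     796.0
9    T4       59      94     796.0
add column params_m_plus_epochs = t['params_m'] + t['epochs']:
    gpu  lr_x1e4  epochs  params_m  params_m_plus_epochs
0    T4       34      98     796.0                 894.0
2  V100       11      60     390.0                 450.0
3    T4       38      70     796.0                 866.0
5  H100        4      90     892.0                 982.0
7    T4       30       3     796.0                 799.0
8    T4       95      77     796.0                 873.0
9    T4       59      94     796.0                 890.0

982.0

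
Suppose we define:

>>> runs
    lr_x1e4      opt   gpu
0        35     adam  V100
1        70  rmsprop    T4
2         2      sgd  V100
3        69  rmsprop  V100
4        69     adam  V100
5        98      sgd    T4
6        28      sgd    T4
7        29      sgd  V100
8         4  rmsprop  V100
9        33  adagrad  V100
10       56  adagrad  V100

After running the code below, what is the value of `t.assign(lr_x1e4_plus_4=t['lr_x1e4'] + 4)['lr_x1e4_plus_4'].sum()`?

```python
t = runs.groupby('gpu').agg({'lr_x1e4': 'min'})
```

group by gpu, min of lr_x1e4:
      lr_x1e4
gpu          
T4         28
V100        2
add column lr_x1e4_plus_4 = t['lr_x1e4'] + 4:
      lr_x1e4  lr_x1e4_plus_4
gpu                          
T4         28              32
V100        2               6
So sum() = 38.

38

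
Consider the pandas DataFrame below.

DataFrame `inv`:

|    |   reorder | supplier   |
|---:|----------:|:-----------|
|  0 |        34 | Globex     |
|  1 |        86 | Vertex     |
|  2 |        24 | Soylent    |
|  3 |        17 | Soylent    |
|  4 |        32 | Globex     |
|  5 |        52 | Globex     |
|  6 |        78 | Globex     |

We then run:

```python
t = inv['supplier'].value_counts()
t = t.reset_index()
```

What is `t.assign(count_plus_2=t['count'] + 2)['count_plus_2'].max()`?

6

value_counts of supplier:
supplier
Globex     4
Soylent    2
Vertex     1
Name: count, dtype: int64
reset_index():
  supplier  count
0   Globex      4
1  Soylent      2
2   Vertex      1
add column count_plus_2 = t['count'] + 2:
  supplier  count  count_plus_2
0   Globex      4             6
1  Soylent      2             4
2   Vertex      1             3
The max of column 'count_plus_2' is 6.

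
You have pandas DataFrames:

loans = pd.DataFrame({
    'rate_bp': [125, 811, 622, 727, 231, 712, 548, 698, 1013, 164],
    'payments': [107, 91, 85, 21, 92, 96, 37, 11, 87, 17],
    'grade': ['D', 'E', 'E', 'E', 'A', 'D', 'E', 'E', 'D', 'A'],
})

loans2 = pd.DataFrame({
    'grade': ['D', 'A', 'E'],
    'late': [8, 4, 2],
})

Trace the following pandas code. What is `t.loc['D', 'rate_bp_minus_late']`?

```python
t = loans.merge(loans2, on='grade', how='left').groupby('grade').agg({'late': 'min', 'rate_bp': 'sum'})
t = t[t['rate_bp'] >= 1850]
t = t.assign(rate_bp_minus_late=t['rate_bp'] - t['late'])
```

1842

merge on 'grade' (how='left') → 10 rows:
   rate_bp  payments grade  late
0      125       107     D     8
1      811        91     E     2
2      622        85     E     2
3      727        21     E     2
4      231        92     A     4
5      712        96     D     8
6      548        37     E     2
7      698        11     E     2
8     1013        87     D     8
9      164        17     A     4
group by grade: min(late), sum(rate_bp):
       late  rate_bp
grade               
A         4      395
D         8     1850
E         2     3406
filter rows where rate_bp >= 1850:
       late  rate_bp
grade               
D         8     1850
E         2     3406
add column rate_bp_minus_late = t['rate_bp'] - t['late']:
       late  rate_bp  rate_bp_minus_late
grade                                   
D         8     1850                1842
E         2     3406                3404
Finally, value at row 'D', column 'rate_bp_minus_late' = 1842.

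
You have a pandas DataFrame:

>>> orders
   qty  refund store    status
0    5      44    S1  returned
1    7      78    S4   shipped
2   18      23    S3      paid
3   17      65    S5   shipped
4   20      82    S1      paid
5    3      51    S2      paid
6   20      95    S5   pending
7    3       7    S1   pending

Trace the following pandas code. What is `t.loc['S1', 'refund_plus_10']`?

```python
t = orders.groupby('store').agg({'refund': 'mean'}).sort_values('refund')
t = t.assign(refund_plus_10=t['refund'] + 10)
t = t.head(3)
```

54.3333333333

group by store, mean of refund:
          refund
store           
S1     44.333333
S2     51.000000
S3     23.000000
S4     78.000000
S5     80.000000
sort by refund:
          refund
store           
S3     23.000000
S1     44.333333
S2     51.000000
S4     78.000000
S5     80.000000
add column refund_plus_10 = t['refund'] + 10:
          refund  refund_plus_10
store                           
S3     23.000000       33.000000
S1     44.333333       54.333333
S2     51.000000       61.000000
S4     78.000000       88.000000
S5     80.000000       90.000000
take first 3 rows:
          refund  refund_plus_10
store                           
S3     23.000000       33.000000
S1     44.333333       54.333333
S2     51.000000       61.000000
Reading off the value at row 'S1', column 'refund_plus_10', we get 54.3333333333.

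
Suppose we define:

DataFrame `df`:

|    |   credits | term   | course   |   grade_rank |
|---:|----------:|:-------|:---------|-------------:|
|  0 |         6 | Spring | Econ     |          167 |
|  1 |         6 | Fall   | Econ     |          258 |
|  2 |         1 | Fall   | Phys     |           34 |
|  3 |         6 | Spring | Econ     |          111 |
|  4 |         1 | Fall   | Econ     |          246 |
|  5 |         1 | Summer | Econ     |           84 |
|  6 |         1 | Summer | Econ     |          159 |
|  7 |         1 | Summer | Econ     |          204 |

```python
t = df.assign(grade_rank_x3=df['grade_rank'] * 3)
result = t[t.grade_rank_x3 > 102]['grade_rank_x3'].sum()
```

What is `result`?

add column grade_rank_x3 = df['grade_rank'] * 3:
   credits    term course  grade_rank  grade_rank_x3
0        6  Spring   Econ         167            501
1        6    Fall   Econ         258            774
2        1    Fall   Phys          34            102
3        6  Spring   Econ         111            333
4        1    Fall   Econ         246            738
5        1  Summer   Econ          84            252
6        1  Summer   Econ         159            477
7        1  Summer   Econ         204            612
filter rows where grade_rank_x3 > 102:
   credits    term course  grade_rank  grade_rank_x3
0        6  Spring   Econ         167            501
1        6    Fall   Econ         258            774
3        6  Spring   Econ         111            333
4        1    Fall   Econ         246            738
5        1  Summer   Econ          84            252
6        1  Summer   Econ         159            477
7        1  Summer   Econ         204            612

3687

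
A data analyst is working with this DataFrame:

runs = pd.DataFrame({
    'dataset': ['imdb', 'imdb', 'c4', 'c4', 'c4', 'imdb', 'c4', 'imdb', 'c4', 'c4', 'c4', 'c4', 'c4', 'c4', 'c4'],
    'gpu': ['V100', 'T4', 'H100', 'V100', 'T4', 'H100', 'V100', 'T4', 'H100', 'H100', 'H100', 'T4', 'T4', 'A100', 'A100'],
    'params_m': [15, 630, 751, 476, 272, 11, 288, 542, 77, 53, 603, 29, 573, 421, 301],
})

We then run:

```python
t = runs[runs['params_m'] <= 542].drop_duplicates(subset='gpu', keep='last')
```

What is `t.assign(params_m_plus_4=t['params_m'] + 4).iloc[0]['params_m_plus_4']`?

filter rows where params_m <= 542:
   dataset   gpu  params_m
0     imdb  V100        15
3       c4  V100       476
4       c4    T4       272
5     imdb  H100        11
6       c4  V100       288
7     imdb    T4       542
8       c4  H100        77
9       c4  H100        53
11      c4    T4        29
13      c4  A100       421
14      c4  A100       301
drop duplicate gpu (keep=last):
   dataset   gpu  params_m
6       c4  V100       288
9       c4  H100        53
11      c4    T4        29
14      c4  A100       301
add column params_m_plus_4 = t['params_m'] + 4:
   dataset   gpu  params_m  params_m_plus_4
6       c4  V100       288              292
9       c4  H100        53               57
11      c4    T4        29               33
14      c4  A100       301              305

292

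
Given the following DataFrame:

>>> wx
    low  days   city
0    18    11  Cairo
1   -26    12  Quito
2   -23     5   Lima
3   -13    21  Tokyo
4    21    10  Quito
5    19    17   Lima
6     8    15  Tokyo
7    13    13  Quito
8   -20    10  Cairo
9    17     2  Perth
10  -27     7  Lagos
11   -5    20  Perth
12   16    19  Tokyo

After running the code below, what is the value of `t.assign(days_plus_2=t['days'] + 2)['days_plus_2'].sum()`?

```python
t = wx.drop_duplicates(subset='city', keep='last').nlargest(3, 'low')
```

drop duplicate city (keep=last):
    low  days   city
5    19    17   Lima
7    13    13  Quito
8   -20    10  Cairo
10  -27     7  Lagos
11   -5    20  Perth
12   16    19  Tokyo
take 3 rows with largest low:
    low  days   city
5    19    17   Lima
12   16    19  Tokyo
7    13    13  Quito
add column days_plus_2 = t['days'] + 2:
    low  days   city  days_plus_2
5    19    17   Lima           19
12   16    19  Tokyo           21
7    13    13  Quito           15
The sum of column 'days_plus_2' is 55.

55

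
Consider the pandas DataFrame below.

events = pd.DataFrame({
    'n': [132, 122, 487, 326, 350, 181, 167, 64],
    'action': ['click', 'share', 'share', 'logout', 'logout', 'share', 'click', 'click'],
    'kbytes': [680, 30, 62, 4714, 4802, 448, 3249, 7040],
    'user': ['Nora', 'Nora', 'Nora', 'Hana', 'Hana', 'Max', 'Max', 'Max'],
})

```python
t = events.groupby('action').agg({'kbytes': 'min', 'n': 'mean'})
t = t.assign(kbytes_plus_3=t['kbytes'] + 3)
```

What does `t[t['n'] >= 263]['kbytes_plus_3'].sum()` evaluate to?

4750

group by action: min(kbytes), mean(n):
        kbytes           n
action                    
click      680  121.000000
logout    4714  338.000000
share       30  263.333333
add column kbytes_plus_3 = t['kbytes'] + 3:
        kbytes           n  kbytes_plus_3
action                                   
click      680  121.000000            683
logout    4714  338.000000           4717
share       30  263.333333             33
filter rows where n >= 263:
        kbytes           n  kbytes_plus_3
action                                   
logout    4714  338.000000           4717
share       30  263.333333             33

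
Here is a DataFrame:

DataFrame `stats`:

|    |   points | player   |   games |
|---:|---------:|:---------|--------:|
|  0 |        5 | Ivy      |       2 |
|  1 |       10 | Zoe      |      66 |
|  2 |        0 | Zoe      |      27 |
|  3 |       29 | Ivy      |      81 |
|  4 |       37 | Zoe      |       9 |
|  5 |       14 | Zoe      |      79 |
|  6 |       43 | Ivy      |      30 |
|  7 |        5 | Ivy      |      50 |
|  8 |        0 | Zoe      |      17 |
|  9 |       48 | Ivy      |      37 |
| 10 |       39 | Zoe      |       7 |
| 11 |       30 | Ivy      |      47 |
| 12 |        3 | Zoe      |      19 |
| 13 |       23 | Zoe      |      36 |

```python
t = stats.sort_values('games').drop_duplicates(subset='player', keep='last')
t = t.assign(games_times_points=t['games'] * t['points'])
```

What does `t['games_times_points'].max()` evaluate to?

sort by games:
    points player  games
0        5    Ivy      2
10      39    Zoe      7
4       37    Zoe      9
8        0    Zoe     17
12       3    Zoe     19
2        0    Zoe     27
6       43    Ivy     30
13      23    Zoe     36
9       48    Ivy     37
11      30    Ivy     47
7        5    Ivy     50
1       10    Zoe     66
5       14    Zoe     79
3       29    Ivy     81
drop duplicate player (keep=last):
   points player  games
5      14    Zoe     79
3      29    Ivy     81
add column games_times_points = t['games'] * t['points']:
   points player  games  games_times_points
5      14    Zoe     79                1106
3      29    Ivy     81                2349

2349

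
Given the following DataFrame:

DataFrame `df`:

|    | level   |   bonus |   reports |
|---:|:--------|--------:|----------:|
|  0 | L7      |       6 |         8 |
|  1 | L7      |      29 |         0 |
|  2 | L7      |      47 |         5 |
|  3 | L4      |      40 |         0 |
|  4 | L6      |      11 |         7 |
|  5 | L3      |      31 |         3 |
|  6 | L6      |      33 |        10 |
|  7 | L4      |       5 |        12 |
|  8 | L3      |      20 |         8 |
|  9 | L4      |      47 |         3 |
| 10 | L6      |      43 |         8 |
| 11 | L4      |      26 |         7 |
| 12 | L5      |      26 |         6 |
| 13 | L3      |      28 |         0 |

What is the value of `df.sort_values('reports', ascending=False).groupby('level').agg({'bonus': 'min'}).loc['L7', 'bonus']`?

sort by reports descending:
   level  bonus  reports
7     L4      5       12
6     L6     33       10
0     L7      6        8
8     L3     20        8
10    L6     43        8
4     L6     11        7
11    L4     26        7
12    L5     26        6
2     L7     47        5
5     L3     31        3
9     L4     47        3
1     L7     29        0
3     L4     40        0
13    L3     28        0
group by level, min of bonus:
       bonus
level       
L3        20
L4         5
L5        26
L6        11
L7         6
value at row 'L7', column 'bonus' → 6

6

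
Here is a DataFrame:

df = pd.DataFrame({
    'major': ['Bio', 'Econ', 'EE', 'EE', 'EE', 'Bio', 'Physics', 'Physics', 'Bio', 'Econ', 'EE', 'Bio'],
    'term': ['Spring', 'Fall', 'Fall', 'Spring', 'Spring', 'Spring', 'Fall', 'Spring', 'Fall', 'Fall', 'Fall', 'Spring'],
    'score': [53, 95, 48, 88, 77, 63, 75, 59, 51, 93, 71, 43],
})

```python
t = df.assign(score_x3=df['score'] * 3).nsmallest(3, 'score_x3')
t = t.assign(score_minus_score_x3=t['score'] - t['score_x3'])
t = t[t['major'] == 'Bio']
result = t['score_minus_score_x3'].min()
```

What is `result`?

-102

add column score_x3 = df['score'] * 3:
      major    term  score  score_x3
0       Bio  Spring     53       159
1      Econ    Fall     95       285
2        EE    Fall     48       144
3        EE  Spring     88       264
4        EE  Spring     77       231
5       Bio  Spring     63       189
6   Physics    Fall     75       225
7   Physics  Spring     59       177
8       Bio    Fall     51       153
9      Econ    Fall     93       279
10       EE    Fall     71       213
11      Bio  Spring     43       129
take 3 rows with smallest score_x3:
   major    term  score  score_x3
11   Bio  Spring     43       129
2     EE    Fall     48       144
8    Bio    Fall     51       153
add column score_minus_score_x3 = t['score'] - t['score_x3']:
   major    term  score  score_x3  score_minus_score_x3
11   Bio  Spring     43       129                   -86
2     EE    Fall     48       144                   -96
8    Bio    Fall     51       153                  -102
filter rows where major == 'Bio':
   major    term  score  score_x3  score_minus_score_x3
11   Bio  Spring     43       129                   -86
8    Bio    Fall     51       153                  -102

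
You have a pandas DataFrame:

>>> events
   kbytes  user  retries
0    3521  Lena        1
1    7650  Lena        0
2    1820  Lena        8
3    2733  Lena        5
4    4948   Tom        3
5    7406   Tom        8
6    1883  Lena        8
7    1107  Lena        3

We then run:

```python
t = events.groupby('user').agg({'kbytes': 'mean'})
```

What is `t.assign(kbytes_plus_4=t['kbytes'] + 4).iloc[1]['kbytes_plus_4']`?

group by user, mean of kbytes:
      kbytes
user        
Lena  3119.0
Tom   6177.0
add column kbytes_plus_4 = t['kbytes'] + 4:
      kbytes  kbytes_plus_4
user                       
Lena  3119.0         3123.0
Tom   6177.0         6181.0

6181.0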